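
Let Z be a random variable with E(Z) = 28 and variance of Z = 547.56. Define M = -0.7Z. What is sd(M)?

M = -0.7Z is linear with a = -0.7, b = 0.
sd(Z) = √547.56 = 23.4.
sd(M) = |a|·sd(Z) = |-0.7|·23.4 = 16.38.

sd(M) = 16.38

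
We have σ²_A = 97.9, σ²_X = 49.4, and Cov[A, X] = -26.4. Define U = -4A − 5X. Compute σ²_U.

σ²_U = 1745.4

σ²_U = a²·σ²_A + b²·σ²_X + 2ab·Cov[A, X] with a = -4, b = -5.
= (-4)²·97.9 + (-5)²·49.4 + 2·(-4)·(-5)·(-26.4)
= 1566.4 + 1235 + (-1056) = 1745.4.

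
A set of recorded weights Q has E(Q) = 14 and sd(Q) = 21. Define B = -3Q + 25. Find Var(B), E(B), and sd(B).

B = -3Q + 25 is linear with a = -3, b = 25.
Var(Q) = 21² = 441.
Var(B) = a²·Var(Q) = (-3)²·441 = 3969 (the additive constant 25 does not affect variance).
E(B) = a·E(Q) + b = (-3)·14 + 25 = -17.
sd(B) = |a|·sd(Q) = |-3|·21 = 63.

Var(B) = 3969, E(B) = -17, sd(B) = 63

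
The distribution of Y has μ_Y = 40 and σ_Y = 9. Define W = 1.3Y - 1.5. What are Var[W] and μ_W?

Var[W] = 136.89, μ_W = 50.5

W = 1.3Y - 1.5 is linear with a = 1.3, b = -1.5.
Var[Y] = 9² = 81.
Var[W] = a²·Var[Y] = 1.3²·81 = 136.89 (the additive constant -1.5 does not affect variance).
μ_W = a·μ_Y + b = 1.3·40 + (-1.5) = 50.5.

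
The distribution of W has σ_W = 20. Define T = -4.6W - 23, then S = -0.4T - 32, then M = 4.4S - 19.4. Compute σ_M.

σ_T = |-4.6|·20 = 92.
σ_S = |-0.4|·92 = 36.8.
σ_M = |4.4|·36.8 = 161.92.

σ_M = 161.92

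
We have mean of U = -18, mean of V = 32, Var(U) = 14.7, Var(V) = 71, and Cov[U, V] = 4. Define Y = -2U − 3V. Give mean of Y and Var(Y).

mean of Y = (-2)·mean of U + (-3)·mean of V = (-2)·(-18) + (-3)·32 = -60.
Var(Y) = a²·Var(U) + b²·Var(V) + 2ab·Cov[U, V] with a = -2, b = -3.
= (-2)²·14.7 + (-3)²·71 + 2·(-2)·(-3)·4
= 58.8 + 639 + 48 = 745.8.

mean of Y = -60, Var(Y) = 745.8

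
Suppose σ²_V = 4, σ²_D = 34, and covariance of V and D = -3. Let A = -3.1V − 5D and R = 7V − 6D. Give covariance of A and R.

covariance of A and R = 982.4

By bilinearity, covariance of A and R = ac·σ²_V + bd·σ²_D + (ad+bc)·covariance of V and D, with a=-3.1, b=-5, c=7, d=-6.
ac·σ²_V = (-3.1)·7·4 = -86.8
bd·σ²_D = (-5)·(-6)·34 = 1020
(ad+bc)·covariance of V and D = (-16.4)·(-3) = 49.2
covariance of A and R = -86.8 + 1020 + 49.2 = 982.4.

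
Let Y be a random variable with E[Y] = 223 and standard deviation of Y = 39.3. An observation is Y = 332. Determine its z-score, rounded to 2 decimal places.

z = 2.77

z = (Y − E[Y]) / standard deviation of Y = (332 − 223) / 39.3 ≈ 2.77.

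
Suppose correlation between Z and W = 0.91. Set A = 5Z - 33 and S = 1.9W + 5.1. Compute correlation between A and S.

correlation between A and S = 0.91

Linear rescalings preserve correlation up to sign; here the slopes 5 and 1.9 have the same sign, so correlation between A and S = correlation between Z and W = 0.91.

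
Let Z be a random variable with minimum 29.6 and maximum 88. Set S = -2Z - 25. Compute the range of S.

Range of Z = 88 − 29.6 = 58.4.
Range(S) = |a|·Range(Z) = |-2|·58.4 = 116.8.

Range(S) = 116.8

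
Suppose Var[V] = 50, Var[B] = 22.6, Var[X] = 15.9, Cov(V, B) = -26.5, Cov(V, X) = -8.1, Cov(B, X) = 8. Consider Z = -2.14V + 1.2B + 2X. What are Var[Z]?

Var[Z] = 568.964

Var[Z] = a²·Var[V] + b²·Var[B] + c²·Var[X] + 2ab·Cov(V, B) + 2ac·Cov(V, X) + 2bc·Cov(B, X), with a = -2.14, b = 1.2, c = 2.
= 228.98 + 32.544 + 63.6 + 136.104 + 69.336 + 38.4
= 568.964.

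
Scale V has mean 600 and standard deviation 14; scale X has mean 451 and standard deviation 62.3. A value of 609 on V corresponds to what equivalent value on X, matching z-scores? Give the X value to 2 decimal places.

z = (609 − 600)/14 ≈ 0.6429.
X = 451 + z·62.3 = 451 + (609 − 600)·62.3/14 = 491.05.

X = 491.05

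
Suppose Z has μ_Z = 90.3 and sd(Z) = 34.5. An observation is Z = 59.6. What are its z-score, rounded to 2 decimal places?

z = -0.89

z = (Z − μ_Z) / sd(Z) = (59.6 − 90.3) / 34.5 ≈ -0.89.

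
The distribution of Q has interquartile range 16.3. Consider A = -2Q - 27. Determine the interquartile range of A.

Under A = aQ + b, IQR(A) = |a|·IQR(Q) = |-2|·16.3 = 32.6 (shifts cancel; spread scales by |a|).

IQR(A) = 32.6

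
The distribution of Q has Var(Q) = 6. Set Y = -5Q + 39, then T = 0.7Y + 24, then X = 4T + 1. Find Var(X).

Var(Y) = (-5)²·6 = 150.
Var(T) = 0.7²·150 = 73.5.
Var(X) = 4²·73.5 = 1176.

Var(X) = 1176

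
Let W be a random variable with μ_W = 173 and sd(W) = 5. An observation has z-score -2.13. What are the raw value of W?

W = μ_W + z·sd(W) = 173 + (-2.13)·5 = 162.35.

W = 162.35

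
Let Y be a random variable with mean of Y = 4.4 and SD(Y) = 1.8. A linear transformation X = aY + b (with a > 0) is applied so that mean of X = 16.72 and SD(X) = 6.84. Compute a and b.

SD(X) = a·SD(Y) (a > 0), so a = 6.84/1.8 = 3.8.
mean of X = a·mean of Y + b, so b = 16.72 − 3.8·4.4 = 0.

a = 3.8, b = 0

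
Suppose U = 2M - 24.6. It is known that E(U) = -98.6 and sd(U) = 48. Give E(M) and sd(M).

From U = 2M - 24.6: E(U) = a·E(M) + b, so E(M) = (E(U) − b)/a = (-98.6 − (-24.6))/2 = -37.
sd(U) = |a|·sd(M), so sd(M) = 48/|2| = 24.

E(M) = -37, sd(M) = 24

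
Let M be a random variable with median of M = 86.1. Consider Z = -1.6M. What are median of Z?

A linear map preserves order up to sign, so median of Z = a·median of M + b = (-1.6)·86.1 = -137.76.

median of Z = -137.76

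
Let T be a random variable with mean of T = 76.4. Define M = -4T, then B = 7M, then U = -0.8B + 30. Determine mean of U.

mean of U = 1741.36

mean of M = (-4)·76.4 = -305.6.
mean of B = 7·(-305.6) = -2139.2.
mean of U = (-0.8)·(-2139.2) + 30 = 1741.36.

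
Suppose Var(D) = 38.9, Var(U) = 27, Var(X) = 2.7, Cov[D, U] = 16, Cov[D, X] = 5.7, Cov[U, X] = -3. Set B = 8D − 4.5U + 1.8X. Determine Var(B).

Var(B) = 2105.858

Var(B) = a²·Var(D) + b²·Var(U) + c²·Var(X) + 2ab·Cov[D, U] + 2ac·Cov[D, X] + 2bc·Cov[U, X], with a = 8, b = -4.5, c = 1.8.
= 2489.6 + 546.75 + 8.748 + (-1152) + 164.16 + 48.6
= 2105.858.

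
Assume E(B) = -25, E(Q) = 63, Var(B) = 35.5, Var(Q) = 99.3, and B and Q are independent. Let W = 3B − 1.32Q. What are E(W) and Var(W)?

E(W) = 3·E(B) + (-1.32)·E(Q) = 3·(-25) + (-1.32)·63 = -158.16.
Var(W) = a²·Var(B) + b²·Var(Q) + 2ab·Cov(B, Q) with a = 3, b = -1.32.
Independence gives Cov(B, Q) = 0.
= 3²·35.5 + (-1.32)²·99.3 + 2·3·(-1.32)·0
= 319.5 + 173.02032 + 0 = 492.52032.

E(W) = -158.16, Var(W) = 492.52032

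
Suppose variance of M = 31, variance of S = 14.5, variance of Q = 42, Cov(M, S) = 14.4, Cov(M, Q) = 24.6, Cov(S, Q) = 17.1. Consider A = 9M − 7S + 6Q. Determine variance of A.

variance of A = 4139.5

variance of A = a²·variance of M + b²·variance of S + c²·variance of Q + 2ab·Cov(M, S) + 2ac·Cov(M, Q) + 2bc·Cov(S, Q), with a = 9, b = -7, c = 6.
= 2511 + 710.5 + 1512 + (-1814.4) + 2656.8 + (-1436.4)
= 4139.5.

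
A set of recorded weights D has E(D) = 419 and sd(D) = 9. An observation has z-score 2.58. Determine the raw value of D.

D = E(D) + z·sd(D) = 419 + 2.58·9 = 442.22.

D = 442.22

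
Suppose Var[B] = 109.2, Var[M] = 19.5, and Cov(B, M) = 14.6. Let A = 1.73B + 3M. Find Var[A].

Var[A] = a²·Var[B] + b²·Var[M] + 2ab·Cov(B, M) with a = 1.73, b = 3.
= 1.73²·109.2 + 3²·19.5 + 2·1.73·3·14.6
= 326.82468 + 175.5 + 151.548 = 653.87268.

Var[A] = 653.87268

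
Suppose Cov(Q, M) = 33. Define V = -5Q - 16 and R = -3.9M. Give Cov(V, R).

Cov(V, R) = a·c·Cov(Q, M) = (-5)·(-3.9)·33 = 643.5. Additive constants drop out.

Cov(V, R) = 643.5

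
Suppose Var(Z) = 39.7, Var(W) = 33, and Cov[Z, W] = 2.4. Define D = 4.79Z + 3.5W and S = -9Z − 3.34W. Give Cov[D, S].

Cov[D, S] = -2211.23364

By bilinearity, Cov[D, S] = ac·Var(Z) + bd·Var(W) + (ad+bc)·Cov[Z, W], with a=4.79, b=3.5, c=-9, d=-3.34.
ac·Var(Z) = 4.79·(-9)·39.7 = -1711.467
bd·Var(W) = 3.5·(-3.34)·33 = -385.77
(ad+bc)·Cov[Z, W] = (-47.4986)·2.4 = -113.99664
Cov[D, S] = -1711.467 + (-385.77) + (-113.99664) = -2211.23364.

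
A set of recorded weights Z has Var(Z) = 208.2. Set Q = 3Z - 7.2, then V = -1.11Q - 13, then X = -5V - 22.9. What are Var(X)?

Var(Q) = 3²·208.2 = 1873.8.
Var(V) = (-1.11)²·1873.8 = 2308.70898.
Var(X) = (-5)²·2308.70898 = 57717.7245.

Var(X) = 57717.7245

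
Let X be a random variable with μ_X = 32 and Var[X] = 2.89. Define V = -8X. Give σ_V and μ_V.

σ_V = 13.6, μ_V = -256

V = -8X is linear with a = -8, b = 0.
σ_X = √2.89 = 1.7.
σ_V = |a|·σ_X = |-8|·1.7 = 13.6.
μ_V = a·μ_X + b = (-8)·32 = -256.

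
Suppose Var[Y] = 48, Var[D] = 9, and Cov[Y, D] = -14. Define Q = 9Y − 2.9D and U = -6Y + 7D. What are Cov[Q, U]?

By bilinearity, Cov[Q, U] = ac·Var[Y] + bd·Var[D] + (ad+bc)·Cov[Y, D], with a=9, b=-2.9, c=-6, d=7.
ac·Var[Y] = 9·(-6)·48 = -2592
bd·Var[D] = (-2.9)·7·9 = -182.7
(ad+bc)·Cov[Y, D] = (80.4)·(-14) = -1125.6
Cov[Q, U] = -2592 + (-182.7) + (-1125.6) = -3900.3.

Cov[Q, U] = -3900.3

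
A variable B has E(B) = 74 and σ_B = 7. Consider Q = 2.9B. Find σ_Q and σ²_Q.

σ_Q = 20.3, σ²_Q = 412.09

Q = 2.9B is linear with a = 2.9, b = 0.
σ_Q = |a|·σ_B = |2.9|·7 = 20.3.
σ²_B = 7² = 49.
σ²_Q = a²·σ²_B = 2.9²·49 = 412.09.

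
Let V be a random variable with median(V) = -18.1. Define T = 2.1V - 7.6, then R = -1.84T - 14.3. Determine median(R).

median(T) = 2.1·(-18.1) + (-7.6) = -45.61.
median(R) = (-1.84)·(-45.61) + (-14.3) = 69.6224.

median(R) = 69.6224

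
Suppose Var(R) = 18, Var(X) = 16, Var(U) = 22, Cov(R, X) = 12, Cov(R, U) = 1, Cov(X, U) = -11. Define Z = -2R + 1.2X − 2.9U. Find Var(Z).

Var(Z) = a²·Var(R) + b²·Var(X) + c²·Var(U) + 2ab·Cov(R, X) + 2ac·Cov(R, U) + 2bc·Cov(X, U), with a = -2, b = 1.2, c = -2.9.
= 72 + 23.04 + 185.02 + (-57.6) + 11.6 + 76.56
= 310.62.

Var(Z) = 310.62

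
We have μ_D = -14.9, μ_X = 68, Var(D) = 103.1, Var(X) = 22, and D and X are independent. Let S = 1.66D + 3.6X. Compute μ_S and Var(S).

μ_S = 220.066, Var(S) = 569.22236

μ_S = 1.66·μ_D + 3.6·μ_X = 1.66·(-14.9) + 3.6·68 = 220.066.
Var(S) = a²·Var(D) + b²·Var(X) + 2ab·Cov[D, X] with a = 1.66, b = 3.6.
Independence gives Cov[D, X] = 0.
= 1.66²·103.1 + 3.6²·22 + 2·1.66·3.6·0
= 284.10236 + 285.12 + 0 = 569.22236.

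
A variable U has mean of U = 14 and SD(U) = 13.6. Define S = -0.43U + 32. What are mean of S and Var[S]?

S = -0.43U + 32 is linear with a = -0.43, b = 32.
mean of S = a·mean of U + b = (-0.43)·14 + 32 = 25.98.
Var[U] = 13.6² = 184.96.
Var[S] = a²·Var[U] = (-0.43)²·184.96 = 34.199104 (the additive constant 32 does not affect variance).

mean of S = 25.98, Var[S] = 34.199104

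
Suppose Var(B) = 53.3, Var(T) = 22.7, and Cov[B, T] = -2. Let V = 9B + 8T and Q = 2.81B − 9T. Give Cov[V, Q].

Cov[V, Q] = -169.403

By bilinearity, Cov[V, Q] = ac·Var(B) + bd·Var(T) + (ad+bc)·Cov[B, T], with a=9, b=8, c=2.81, d=-9.
ac·Var(B) = 9·2.81·53.3 = 1347.957
bd·Var(T) = 8·(-9)·22.7 = -1634.4
(ad+bc)·Cov[B, T] = (-58.52)·(-2) = 117.04
Cov[V, Q] = 1347.957 + (-1634.4) + 117.04 = -169.403.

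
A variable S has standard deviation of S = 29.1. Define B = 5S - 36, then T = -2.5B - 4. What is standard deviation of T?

standard deviation of T = 363.75

standard deviation of B = |5|·29.1 = 145.5.
standard deviation of T = |-2.5|·145.5 = 363.75.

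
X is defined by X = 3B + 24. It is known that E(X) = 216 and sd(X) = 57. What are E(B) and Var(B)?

From X = 3B + 24: E(X) = a·E(B) + b, so E(B) = (E(X) − b)/a = (216 − 24)/3 = 64.
Var(X) = 57² = 3249.
Var(X) = a²·Var(B), so Var(B) = 3249/3² = 361.

E(B) = 64, Var(B) = 361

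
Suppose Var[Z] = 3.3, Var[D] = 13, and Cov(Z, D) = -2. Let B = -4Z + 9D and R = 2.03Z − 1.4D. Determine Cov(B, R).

Cov(B, R) = -238.336

By bilinearity, Cov(B, R) = ac·Var[Z] + bd·Var[D] + (ad+bc)·Cov(Z, D), with a=-4, b=9, c=2.03, d=-1.4.
ac·Var[Z] = (-4)·2.03·3.3 = -26.796
bd·Var[D] = 9·(-1.4)·13 = -163.8
(ad+bc)·Cov(Z, D) = (23.87)·(-2) = -47.74
Cov(B, R) = -26.796 + (-163.8) + (-47.74) = -238.336.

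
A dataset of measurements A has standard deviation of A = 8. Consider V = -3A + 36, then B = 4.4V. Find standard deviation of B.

standard deviation of B = 105.6

standard deviation of V = |-3|·8 = 24.
standard deviation of B = |4.4|·24 = 105.6.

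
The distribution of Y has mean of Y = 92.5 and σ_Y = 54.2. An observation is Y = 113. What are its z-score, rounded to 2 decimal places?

z = 0.38

z = (Y − mean of Y) / σ_Y = (113 − 92.5) / 54.2 ≈ 0.38.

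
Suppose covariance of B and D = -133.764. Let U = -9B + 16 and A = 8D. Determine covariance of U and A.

covariance of U and A = 9631.008

covariance of U and A = a·c·covariance of B and D = (-9)·8·(-133.764) = 9631.008. Additive constants drop out.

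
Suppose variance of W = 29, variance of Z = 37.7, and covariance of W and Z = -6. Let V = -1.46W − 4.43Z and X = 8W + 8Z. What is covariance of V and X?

By bilinearity, covariance of V and X = ac·variance of W + bd·variance of Z + (ad+bc)·covariance of W and Z, with a=-1.46, b=-4.43, c=8, d=8.
ac·variance of W = (-1.46)·8·29 = -338.72
bd·variance of Z = (-4.43)·8·37.7 = -1336.088
(ad+bc)·covariance of W and Z = (-47.12)·(-6) = 282.72
covariance of V and X = -338.72 + (-1336.088) + 282.72 = -1392.088.

covariance of V and X = -1392.088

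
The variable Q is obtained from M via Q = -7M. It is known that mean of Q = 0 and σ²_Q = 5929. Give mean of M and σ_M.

From Q = -7M: mean of Q = a·mean of M + b, so mean of M = (mean of Q − b)/a = (0 − 0)/(-7) = 0.
σ_Q = √5929 = 77.
σ_Q = |a|·σ_M, so σ_M = 77/|-7| = 11.

mean of M = 0, σ_M = 11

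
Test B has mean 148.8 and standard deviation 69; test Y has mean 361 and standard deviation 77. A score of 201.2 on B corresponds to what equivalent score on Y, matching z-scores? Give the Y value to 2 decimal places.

Y = 419.48

z = (201.2 − 148.8)/69 ≈ 0.7594.
Y = 361 + z·77 = 361 + (201.2 − 148.8)·77/69 ≈ 419.48.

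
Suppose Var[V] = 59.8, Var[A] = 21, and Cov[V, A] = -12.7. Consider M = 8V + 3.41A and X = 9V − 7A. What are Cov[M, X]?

By bilinearity, Cov[M, X] = ac·Var[V] + bd·Var[A] + (ad+bc)·Cov[V, A], with a=8, b=3.41, c=9, d=-7.
ac·Var[V] = 8·9·59.8 = 4305.6
bd·Var[A] = 3.41·(-7)·21 = -501.27
(ad+bc)·Cov[V, A] = (-25.31)·(-12.7) = 321.437
Cov[M, X] = 4305.6 + (-501.27) + 321.437 = 4125.767.

Cov[M, X] = 4125.767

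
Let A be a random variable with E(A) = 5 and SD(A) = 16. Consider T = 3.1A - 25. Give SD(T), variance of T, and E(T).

SD(T) = 49.6, variance of T = 2460.16, E(T) = -9.5

T = 3.1A - 25 is linear with a = 3.1, b = -25.
SD(T) = |a|·SD(A) = |3.1|·16 = 49.6.
variance of A = 16² = 256.
variance of T = a²·variance of A = 3.1²·256 = 2460.16 (the additive constant -25 does not affect variance).
E(T) = a·E(A) + b = 3.1·5 + (-25) = -9.5.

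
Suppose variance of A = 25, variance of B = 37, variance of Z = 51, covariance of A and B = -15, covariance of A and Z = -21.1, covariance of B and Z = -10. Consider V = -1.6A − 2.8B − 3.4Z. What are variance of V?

variance of V = 389.272

variance of V = a²·variance of A + b²·variance of B + c²·variance of Z + 2ab·covariance of A and B + 2ac·covariance of A and Z + 2bc·covariance of B and Z, with a = -1.6, b = -2.8, c = -3.4.
= 64 + 290.08 + 589.56 + (-134.4) + (-229.568) + (-190.4)
= 389.272.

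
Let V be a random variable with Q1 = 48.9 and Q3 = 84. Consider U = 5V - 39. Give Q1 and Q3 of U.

Q1(U) = 205.5, Q3(U) = 381

a = 5 > 0: Q1(U) = a·Q1(V)+b = 205.5, Q3(U) = a·Q3(V)+b = 381.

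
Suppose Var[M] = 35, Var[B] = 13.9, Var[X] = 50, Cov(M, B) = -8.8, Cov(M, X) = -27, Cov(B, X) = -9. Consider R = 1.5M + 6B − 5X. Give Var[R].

Var[R] = a²·Var[M] + b²·Var[B] + c²·Var[X] + 2ab·Cov(M, B) + 2ac·Cov(M, X) + 2bc·Cov(B, X), with a = 1.5, b = 6, c = -5.
= 78.75 + 500.4 + 1250 + (-158.4) + 405 + 540
= 2615.75.

Var[R] = 2615.75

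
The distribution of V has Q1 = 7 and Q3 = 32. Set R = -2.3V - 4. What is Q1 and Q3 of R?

Q1(R) = -77.6, Q3(R) = -20.1

a = -2.3 < 0 reverses order: Q1(R) comes from Q3(V), Q3(R) from Q1(V).
Q1(R) = (-2.3)·32 + (-4) = -77.6; Q3(R) = (-2.3)·7 + (-4) = -20.1.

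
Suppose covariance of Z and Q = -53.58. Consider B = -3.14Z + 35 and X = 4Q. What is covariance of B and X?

covariance of B and X = a·c·covariance of Z and Q = (-3.14)·4·(-53.58) = 672.9648. Additive constants drop out.

covariance of B and X = 672.9648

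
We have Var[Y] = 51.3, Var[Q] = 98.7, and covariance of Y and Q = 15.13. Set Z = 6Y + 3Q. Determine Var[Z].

Var[Z] = 3279.78

Var[Z] = a²·Var[Y] + b²·Var[Q] + 2ab·covariance of Y and Q with a = 6, b = 3.
= 6²·51.3 + 3²·98.7 + 2·6·3·15.13
= 1846.8 + 888.3 + 544.68 = 3279.78.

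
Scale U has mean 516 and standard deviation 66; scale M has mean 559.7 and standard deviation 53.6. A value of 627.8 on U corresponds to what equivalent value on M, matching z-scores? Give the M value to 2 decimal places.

z = (627.8 − 516)/66 ≈ 1.6939.
M = 559.7 + z·53.6 = 559.7 + (627.8 − 516)·53.6/66 ≈ 650.50.

M = 650.50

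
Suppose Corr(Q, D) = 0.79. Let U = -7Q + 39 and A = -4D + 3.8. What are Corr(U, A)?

Corr(U, A) = 0.79

Linear rescalings preserve correlation up to sign; here the slopes -7 and -4 have the same sign, so Corr(U, A) = Corr(Q, D) = 0.79.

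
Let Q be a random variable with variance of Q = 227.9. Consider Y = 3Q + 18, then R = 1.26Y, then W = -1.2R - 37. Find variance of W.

variance of Y = 3²·227.9 = 2051.1.
variance of R = 1.26²·2051.1 = 3256.32636.
variance of W = (-1.2)²·3256.32636 = 4689.1099584.

variance of W = 4689.1099584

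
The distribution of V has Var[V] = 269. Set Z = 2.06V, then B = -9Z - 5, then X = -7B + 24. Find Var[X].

Var[Z] = 2.06²·269 = 1141.5284.
Var[B] = (-9)²·1141.5284 = 92463.8004.
Var[X] = (-7)²·92463.8004 = 4530726.2196.

Var[X] = 4530726.2196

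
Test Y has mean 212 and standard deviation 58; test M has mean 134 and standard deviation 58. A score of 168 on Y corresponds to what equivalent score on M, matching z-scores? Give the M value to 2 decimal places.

M = 90.00

z = (168 − 212)/58 ≈ -0.7586.
M = 134 + z·58 = 134 + (168 − 212)·58/58 = 90.00.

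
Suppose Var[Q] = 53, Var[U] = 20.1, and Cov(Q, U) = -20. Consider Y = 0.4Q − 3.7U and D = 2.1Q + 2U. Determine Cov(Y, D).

Cov(Y, D) = 35.18

By bilinearity, Cov(Y, D) = ac·Var[Q] + bd·Var[U] + (ad+bc)·Cov(Q, U), with a=0.4, b=-3.7, c=2.1, d=2.
ac·Var[Q] = 0.4·2.1·53 = 44.52
bd·Var[U] = (-3.7)·2·20.1 = -148.74
(ad+bc)·Cov(Q, U) = (-6.97)·(-20) = 139.4
Cov(Y, D) = 44.52 + (-148.74) + 139.4 = 35.18.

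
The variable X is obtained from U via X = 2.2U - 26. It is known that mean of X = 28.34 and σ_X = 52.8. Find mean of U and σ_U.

From X = 2.2U - 26: mean of X = a·mean of U + b, so mean of U = (mean of X − b)/a = (28.34 − (-26))/2.2 = 24.7.
σ_X = |a|·σ_U, so σ_U = 52.8/|2.2| = 24.

mean of U = 24.7, σ_U = 24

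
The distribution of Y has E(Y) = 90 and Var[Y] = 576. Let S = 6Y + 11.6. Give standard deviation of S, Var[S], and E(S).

S = 6Y + 11.6 is linear with a = 6, b = 11.6.
standard deviation of Y = √576 = 24.
standard deviation of S = |a|·standard deviation of Y = |6|·24 = 144.
Var[S] = a²·Var[Y] = 6²·576 = 20736 (the additive constant 11.6 does not affect variance).
E(S) = a·E(Y) + b = 6·90 + 11.6 = 551.6.

standard deviation of S = 144, Var[S] = 20736, E(S) = 551.6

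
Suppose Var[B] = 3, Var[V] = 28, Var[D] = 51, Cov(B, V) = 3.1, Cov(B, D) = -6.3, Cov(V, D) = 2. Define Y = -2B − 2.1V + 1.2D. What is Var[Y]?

Var[Y] = a²·Var[B] + b²·Var[V] + c²·Var[D] + 2ab·Cov(B, V) + 2ac·Cov(B, D) + 2bc·Cov(V, D), with a = -2, b = -2.1, c = 1.2.
= 12 + 123.48 + 73.44 + 26.04 + 30.24 + (-10.08)
= 255.12.

Var[Y] = 255.12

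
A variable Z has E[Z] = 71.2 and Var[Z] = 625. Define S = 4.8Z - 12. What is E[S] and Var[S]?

S = 4.8Z - 12 is linear with a = 4.8, b = -12.
E[S] = a·E[Z] + b = 4.8·71.2 + (-12) = 329.76.
Var[S] = a²·Var[Z] = 4.8²·625 = 14400 (the additive constant -12 does not affect variance).

E[S] = 329.76, Var[S] = 14400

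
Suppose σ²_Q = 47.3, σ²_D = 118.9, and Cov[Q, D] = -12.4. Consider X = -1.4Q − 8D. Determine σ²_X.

σ²_X = 7424.548

σ²_X = a²·σ²_Q + b²·σ²_D + 2ab·Cov[Q, D] with a = -1.4, b = -8.
= (-1.4)²·47.3 + (-8)²·118.9 + 2·(-1.4)·(-8)·(-12.4)
= 92.708 + 7609.6 + (-277.76) = 7424.548.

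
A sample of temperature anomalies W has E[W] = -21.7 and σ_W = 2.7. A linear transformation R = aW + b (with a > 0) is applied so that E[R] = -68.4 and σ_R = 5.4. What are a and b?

σ_R = a·σ_W (a > 0), so a = 5.4/2.7 = 2.
E[R] = a·E[W] + b, so b = -68.4 − 2·(-21.7) = -25.

a = 2, b = -25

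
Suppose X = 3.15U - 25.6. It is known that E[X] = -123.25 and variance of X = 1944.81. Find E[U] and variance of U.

E[U] = -31, variance of U = 196

From X = 3.15U - 25.6: E[X] = a·E[U] + b, so E[U] = (E[X] − b)/a = (-123.25 − (-25.6))/3.15 = -31.
variance of X = a²·variance of U, so variance of U = 1944.81/3.15² = 196.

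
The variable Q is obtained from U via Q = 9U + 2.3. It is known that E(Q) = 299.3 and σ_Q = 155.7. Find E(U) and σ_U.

From Q = 9U + 2.3: E(Q) = a·E(U) + b, so E(U) = (E(Q) − b)/a = (299.3 − 2.3)/9 = 33.
σ_Q = |a|·σ_U, so σ_U = 155.7/|9| = 17.3.

E(U) = 33, σ_U = 17.3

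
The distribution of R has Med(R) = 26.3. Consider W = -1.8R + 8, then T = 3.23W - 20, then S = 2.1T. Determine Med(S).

Med(W) = (-1.8)·26.3 + 8 = -39.34.
Med(T) = 3.23·(-39.34) + (-20) = -147.0682.
Med(S) = 2.1·(-147.0682) = -308.84322.

Med(S) = -308.84322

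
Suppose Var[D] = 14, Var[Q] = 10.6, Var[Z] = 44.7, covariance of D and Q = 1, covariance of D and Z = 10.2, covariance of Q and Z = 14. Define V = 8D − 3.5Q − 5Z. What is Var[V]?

Var[V] = 1761.35

Var[V] = a²·Var[D] + b²·Var[Q] + c²·Var[Z] + 2ab·covariance of D and Q + 2ac·covariance of D and Z + 2bc·covariance of Q and Z, with a = 8, b = -3.5, c = -5.
= 896 + 129.85 + 1117.5 + (-56) + (-816) + 490
= 1761.35.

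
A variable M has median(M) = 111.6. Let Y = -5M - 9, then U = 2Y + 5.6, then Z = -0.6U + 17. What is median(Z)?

median(Z) = 694.04

median(Y) = (-5)·111.6 + (-9) = -567.
median(U) = 2·(-567) + 5.6 = -1128.4.
median(Z) = (-0.6)·(-1128.4) + 17 = 694.04.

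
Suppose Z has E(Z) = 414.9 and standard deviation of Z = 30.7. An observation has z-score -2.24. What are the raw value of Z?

Z = E(Z) + z·standard deviation of Z = 414.9 + (-2.24)·30.7 = 346.132.

Z = 346.132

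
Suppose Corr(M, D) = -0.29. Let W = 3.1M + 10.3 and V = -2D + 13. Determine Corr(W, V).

Corr(W, V) = 0.29

Linear rescalings preserve |correlation|; the slopes 3.1 and -2 have opposite signs, so the correlation flips sign: Corr(W, V) = −Corr(M, D) = 0.29.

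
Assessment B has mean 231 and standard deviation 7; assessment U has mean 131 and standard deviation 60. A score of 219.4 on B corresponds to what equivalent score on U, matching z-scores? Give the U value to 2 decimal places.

U = 31.57

z = (219.4 − 231)/7 ≈ -1.6571.
U = 131 + z·60 = 131 + (219.4 − 231)·60/7 ≈ 31.57.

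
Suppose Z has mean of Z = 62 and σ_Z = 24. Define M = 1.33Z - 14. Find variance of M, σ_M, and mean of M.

M = 1.33Z - 14 is linear with a = 1.33, b = -14.
variance of Z = 24² = 576.
variance of M = a²·variance of Z = 1.33²·576 = 1018.8864 (the additive constant -14 does not affect variance).
σ_M = |a|·σ_Z = |1.33|·24 = 31.92.
mean of M = a·mean of Z + b = 1.33·62 + (-14) = 68.46.

variance of M = 1018.8864, σ_M = 31.92, mean of M = 68.46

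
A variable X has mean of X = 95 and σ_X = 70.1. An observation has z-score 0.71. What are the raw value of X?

X = 144.771

X = mean of X + z·σ_X = 95 + 0.71·70.1 = 144.771.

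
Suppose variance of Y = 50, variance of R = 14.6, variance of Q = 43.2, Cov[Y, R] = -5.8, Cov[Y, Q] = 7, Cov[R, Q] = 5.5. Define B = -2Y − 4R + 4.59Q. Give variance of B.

variance of B = a²·variance of Y + b²·variance of R + c²·variance of Q + 2ab·Cov[Y, R] + 2ac·Cov[Y, Q] + 2bc·Cov[R, Q], with a = -2, b = -4, c = 4.59.
= 200 + 233.6 + 910.14192 + (-92.8) + (-128.52) + (-201.96)
= 920.46192.

variance of B = 920.46192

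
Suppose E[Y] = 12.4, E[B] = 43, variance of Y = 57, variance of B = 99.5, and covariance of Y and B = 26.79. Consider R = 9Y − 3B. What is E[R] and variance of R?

E[R] = -17.4, variance of R = 4065.84

E[R] = 9·E[Y] + (-3)·E[B] = 9·12.4 + (-3)·43 = -17.4.
variance of R = a²·variance of Y + b²·variance of B + 2ab·covariance of Y and B with a = 9, b = -3.
= 9²·57 + (-3)²·99.5 + 2·9·(-3)·26.79
= 4617 + 895.5 + (-1446.66) = 4065.84.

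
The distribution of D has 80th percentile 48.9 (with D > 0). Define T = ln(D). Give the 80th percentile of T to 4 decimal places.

80th percentile of T = 3.8898

ln(D) is increasing, so P_{80}(T) = g(P_{80}(D)) ≈ 3.8898.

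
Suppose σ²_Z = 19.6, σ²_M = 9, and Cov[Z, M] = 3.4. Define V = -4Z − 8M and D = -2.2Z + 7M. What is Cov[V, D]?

By bilinearity, Cov[V, D] = ac·σ²_Z + bd·σ²_M + (ad+bc)·Cov[Z, M], with a=-4, b=-8, c=-2.2, d=7.
ac·σ²_Z = (-4)·(-2.2)·19.6 = 172.48
bd·σ²_M = (-8)·7·9 = -504
(ad+bc)·Cov[Z, M] = (-10.4)·3.4 = -35.36
Cov[V, D] = 172.48 + (-504) + (-35.36) = -366.88.

Cov[V, D] = -366.88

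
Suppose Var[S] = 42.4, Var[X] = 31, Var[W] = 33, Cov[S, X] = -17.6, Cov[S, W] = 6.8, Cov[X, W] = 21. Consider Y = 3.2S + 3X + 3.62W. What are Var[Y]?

Var[Y] = 1421.3636

Var[Y] = a²·Var[S] + b²·Var[X] + c²·Var[W] + 2ab·Cov[S, X] + 2ac·Cov[S, W] + 2bc·Cov[X, W], with a = 3.2, b = 3, c = 3.62.
= 434.176 + 279 + 432.4452 + (-337.92) + 157.5424 + 456.12
= 1421.3636.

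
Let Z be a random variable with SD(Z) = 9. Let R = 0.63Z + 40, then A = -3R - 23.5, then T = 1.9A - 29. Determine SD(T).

SD(T) = 32.319

SD(R) = |0.63|·9 = 5.67.
SD(A) = |-3|·5.67 = 17.01.
SD(T) = |1.9|·17.01 = 32.319.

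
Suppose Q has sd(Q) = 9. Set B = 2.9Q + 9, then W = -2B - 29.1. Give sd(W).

sd(W) = 52.2

sd(B) = |2.9|·9 = 26.1.
sd(W) = |-2|·26.1 = 52.2.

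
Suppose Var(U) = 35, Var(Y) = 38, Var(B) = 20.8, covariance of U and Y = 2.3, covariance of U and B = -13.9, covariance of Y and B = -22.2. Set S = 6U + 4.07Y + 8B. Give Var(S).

Var(S) = a²·Var(U) + b²·Var(Y) + c²·Var(B) + 2ab·covariance of U and Y + 2ac·covariance of U and B + 2bc·covariance of Y and B, with a = 6, b = 4.07, c = 8.
= 1260 + 629.4662 + 1331.2 + 112.332 + (-1334.4) + (-1445.664)
= 552.9342.

Var(S) = 552.9342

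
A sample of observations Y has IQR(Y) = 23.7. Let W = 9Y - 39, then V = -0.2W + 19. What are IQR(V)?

IQR(W) = |9|·23.7 = 213.3.
IQR(V) = |-0.2|·213.3 = 42.66.

IQR(V) = 42.66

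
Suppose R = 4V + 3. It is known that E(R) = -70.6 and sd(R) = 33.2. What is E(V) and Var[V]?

From R = 4V + 3: E(R) = a·E(V) + b, so E(V) = (E(R) − b)/a = (-70.6 − 3)/4 = -18.4.
Var[R] = 33.2² = 1102.24.
Var[R] = a²·Var[V], so Var[V] = 1102.24/4² = 68.89.

E(V) = -18.4, Var[V] = 68.89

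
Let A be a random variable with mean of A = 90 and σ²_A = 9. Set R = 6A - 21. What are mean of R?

mean of R = 519

R = 6A - 21 is linear with a = 6, b = -21.
mean of R = a·mean of A + b = 6·90 + (-21) = 519.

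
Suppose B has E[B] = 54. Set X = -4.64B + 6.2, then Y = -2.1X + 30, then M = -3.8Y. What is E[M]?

E[M] = -2063.9928

E[X] = (-4.64)·54 + 6.2 = -244.36.
E[Y] = (-2.1)·(-244.36) + 30 = 543.156.
E[M] = (-3.8)·543.156 = -2063.9928.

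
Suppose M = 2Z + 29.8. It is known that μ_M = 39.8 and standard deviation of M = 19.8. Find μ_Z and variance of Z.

μ_Z = 5, variance of Z = 98.01

From M = 2Z + 29.8: μ_M = a·μ_Z + b, so μ_Z = (μ_M − b)/a = (39.8 − 29.8)/2 = 5.
variance of M = 19.8² = 392.04.
variance of M = a²·variance of Z, so variance of Z = 392.04/2² = 98.01.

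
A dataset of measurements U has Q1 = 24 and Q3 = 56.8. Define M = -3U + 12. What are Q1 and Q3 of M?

Q1(M) = -158.4, Q3(M) = -60

a = -3 < 0 reverses order: Q1(M) comes from Q3(U), Q3(M) from Q1(U).
Q1(M) = (-3)·56.8 + 12 = -158.4; Q3(M) = (-3)·24 + 12 = -60.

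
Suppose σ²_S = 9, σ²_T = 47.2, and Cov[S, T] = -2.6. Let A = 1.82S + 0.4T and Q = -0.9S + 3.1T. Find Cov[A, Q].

By bilinearity, Cov[A, Q] = ac·σ²_S + bd·σ²_T + (ad+bc)·Cov[S, T], with a=1.82, b=0.4, c=-0.9, d=3.1.
ac·σ²_S = 1.82·(-0.9)·9 = -14.742
bd·σ²_T = 0.4·3.1·47.2 = 58.528
(ad+bc)·Cov[S, T] = (5.282)·(-2.6) = -13.7332
Cov[A, Q] = -14.742 + 58.528 + (-13.7332) = 30.0528.

Cov[A, Q] = 30.0528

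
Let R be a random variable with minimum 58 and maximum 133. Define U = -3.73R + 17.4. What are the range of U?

Range(U) = 279.75

Range of R = 133 − 58 = 75.
Range(U) = |a|·Range(R) = |-3.73|·75 = 279.75.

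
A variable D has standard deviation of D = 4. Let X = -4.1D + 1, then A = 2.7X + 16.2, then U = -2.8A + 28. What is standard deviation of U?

standard deviation of X = |-4.1|·4 = 16.4.
standard deviation of A = |2.7|·16.4 = 44.28.
standard deviation of U = |-2.8|·44.28 = 123.984.

standard deviation of U = 123.984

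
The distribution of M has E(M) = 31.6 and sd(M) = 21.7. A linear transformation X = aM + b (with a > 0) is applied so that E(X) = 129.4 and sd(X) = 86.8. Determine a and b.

sd(X) = a·sd(M) (a > 0), so a = 86.8/21.7 = 4.
E(X) = a·E(M) + b, so b = 129.4 − 4·31.6 = 3.

a = 4, b = 3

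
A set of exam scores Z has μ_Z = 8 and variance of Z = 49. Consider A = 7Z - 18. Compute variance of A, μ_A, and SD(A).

variance of A = 2401, μ_A = 38, SD(A) = 49

A = 7Z - 18 is linear with a = 7, b = -18.
variance of A = a²·variance of Z = 7²·49 = 2401 (the additive constant -18 does not affect variance).
μ_A = a·μ_Z + b = 7·8 + (-18) = 38.
SD(Z) = √49 = 7.
SD(A) = |a|·SD(Z) = |7|·7 = 49.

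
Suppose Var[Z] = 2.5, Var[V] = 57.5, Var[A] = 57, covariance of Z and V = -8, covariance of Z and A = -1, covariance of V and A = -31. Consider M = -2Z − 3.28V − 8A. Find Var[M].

Var[M] = a²·Var[Z] + b²·Var[V] + c²·Var[A] + 2ab·covariance of Z and V + 2ac·covariance of Z and A + 2bc·covariance of V and A, with a = -2, b = -3.28, c = -8.
= 10 + 618.608 + 3648 + (-104.96) + (-32) + (-1626.88)
= 2512.768.

Var[M] = 2512.768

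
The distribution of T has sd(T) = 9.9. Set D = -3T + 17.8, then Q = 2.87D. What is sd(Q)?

sd(Q) = 85.239

sd(D) = |-3|·9.9 = 29.7.
sd(Q) = |2.87|·29.7 = 85.239.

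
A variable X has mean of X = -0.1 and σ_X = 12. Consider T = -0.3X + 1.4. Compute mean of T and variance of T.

mean of T = 1.43, variance of T = 12.96

T = -0.3X + 1.4 is linear with a = -0.3, b = 1.4.
mean of T = a·mean of X + b = (-0.3)·(-0.1) + 1.4 = 1.43.
variance of X = 12² = 144.
variance of T = a²·variance of X = (-0.3)²·144 = 12.96 (the additive constant 1.4 does not affect variance).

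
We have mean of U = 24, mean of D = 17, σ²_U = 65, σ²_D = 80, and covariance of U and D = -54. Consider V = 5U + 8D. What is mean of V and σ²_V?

mean of V = 5·mean of U + 8·mean of D = 5·24 + 8·17 = 256.
σ²_V = a²·σ²_U + b²·σ²_D + 2ab·covariance of U and D with a = 5, b = 8.
= 5²·65 + 8²·80 + 2·5·8·(-54)
= 1625 + 5120 + (-4320) = 2425.

mean of V = 256, σ²_V = 2425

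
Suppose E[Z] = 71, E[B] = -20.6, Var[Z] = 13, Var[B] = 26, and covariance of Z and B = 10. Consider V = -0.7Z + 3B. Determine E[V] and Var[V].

E[V] = (-0.7)·E[Z] + 3·E[B] = (-0.7)·71 + 3·(-20.6) = -111.5.
Var[V] = a²·Var[Z] + b²·Var[B] + 2ab·covariance of Z and B with a = -0.7, b = 3.
= (-0.7)²·13 + 3²·26 + 2·(-0.7)·3·10
= 6.37 + 234 + (-42) = 198.37.

E[V] = -111.5, Var[V] = 198.37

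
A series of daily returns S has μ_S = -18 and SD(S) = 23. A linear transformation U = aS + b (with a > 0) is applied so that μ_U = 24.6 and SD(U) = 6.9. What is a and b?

SD(U) = a·SD(S) (a > 0), so a = 6.9/23 = 0.3.
μ_U = a·μ_S + b, so b = 24.6 − 0.3·(-18) = 30.

a = 0.3, b = 30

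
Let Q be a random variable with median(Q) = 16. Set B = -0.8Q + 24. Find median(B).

A linear map preserves order up to sign, so median(B) = a·median(Q) + b = (-0.8)·16 + 24 = 11.2.

median(B) = 11.2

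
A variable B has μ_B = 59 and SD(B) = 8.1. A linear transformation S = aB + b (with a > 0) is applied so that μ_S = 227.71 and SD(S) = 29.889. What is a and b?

SD(S) = a·SD(B) (a > 0), so a = 29.889/8.1 = 3.69.
μ_S = a·μ_B + b, so b = 227.71 − 3.69·59 = 10.

a = 3.69, b = 10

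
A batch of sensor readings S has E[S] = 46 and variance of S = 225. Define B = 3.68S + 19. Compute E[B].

B = 3.68S + 19 is linear with a = 3.68, b = 19.
E[B] = a·E[S] + b = 3.68·46 + 19 = 188.28.

E[B] = 188.28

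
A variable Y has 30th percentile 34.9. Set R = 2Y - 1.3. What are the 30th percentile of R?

Since a = 2 > 0 the transformation is increasing, so the 30th percentile of R = a·(P_{30} of Y) + b = 2·34.9 + (-1.3) = 68.5.

30th percentile of R = 68.5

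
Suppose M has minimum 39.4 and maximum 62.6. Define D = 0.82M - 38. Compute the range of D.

Range of M = 62.6 − 39.4 = 23.2.
Range(D) = |a|·Range(M) = |0.82|·23.2 = 19.024.

Range(D) = 19.024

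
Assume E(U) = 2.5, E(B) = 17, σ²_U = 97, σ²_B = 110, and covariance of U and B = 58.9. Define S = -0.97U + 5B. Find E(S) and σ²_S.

E(S) = (-0.97)·E(U) + 5·E(B) = (-0.97)·2.5 + 5·17 = 82.575.
σ²_S = a²·σ²_U + b²·σ²_B + 2ab·covariance of U and B with a = -0.97, b = 5.
= (-0.97)²·97 + 5²·110 + 2·(-0.97)·5·58.9
= 91.2673 + 2750 + (-571.33) = 2269.9373.

E(S) = 82.575, σ²_S = 2269.9373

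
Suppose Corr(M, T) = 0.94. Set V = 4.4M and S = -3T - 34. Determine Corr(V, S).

Linear rescalings preserve |correlation|; the slopes 4.4 and -3 have opposite signs, so the correlation flips sign: Corr(V, S) = −Corr(M, T) = -0.94.

Corr(V, S) = -0.94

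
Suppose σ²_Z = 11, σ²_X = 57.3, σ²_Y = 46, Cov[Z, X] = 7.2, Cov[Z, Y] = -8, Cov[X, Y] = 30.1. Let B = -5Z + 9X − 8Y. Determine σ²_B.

σ²_B = a²·σ²_Z + b²·σ²_X + c²·σ²_Y + 2ab·Cov[Z, X] + 2ac·Cov[Z, Y] + 2bc·Cov[X, Y], with a = -5, b = 9, c = -8.
= 275 + 4641.3 + 2944 + (-648) + (-640) + (-4334.4)
= 2237.9.

σ²_B = 2237.9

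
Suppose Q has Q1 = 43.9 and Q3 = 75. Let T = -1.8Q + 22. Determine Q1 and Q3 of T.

Q1(T) = -113, Q3(T) = -57.02

a = -1.8 < 0 reverses order: Q1(T) comes from Q3(Q), Q3(T) from Q1(Q).
Q1(T) = (-1.8)·75 + 22 = -113; Q3(T) = (-1.8)·43.9 + 22 = -57.02.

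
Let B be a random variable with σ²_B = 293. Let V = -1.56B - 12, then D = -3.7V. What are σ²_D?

σ²_D = 9761.583312

σ²_V = (-1.56)²·293 = 713.0448.
σ²_D = (-3.7)²·713.0448 = 9761.583312.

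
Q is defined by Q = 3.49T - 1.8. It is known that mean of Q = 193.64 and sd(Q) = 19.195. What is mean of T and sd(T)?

From Q = 3.49T - 1.8: mean of Q = a·mean of T + b, so mean of T = (mean of Q − b)/a = (193.64 − (-1.8))/3.49 = 56.
sd(Q) = |a|·sd(T), so sd(T) = 19.195/|3.49| = 5.5.

mean of T = 56, sd(T) = 5.5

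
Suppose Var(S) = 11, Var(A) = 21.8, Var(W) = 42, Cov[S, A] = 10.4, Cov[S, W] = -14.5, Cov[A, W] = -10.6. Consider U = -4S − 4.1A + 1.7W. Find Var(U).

Var(U) = 1349.922

Var(U) = a²·Var(S) + b²·Var(A) + c²·Var(W) + 2ab·Cov[S, A] + 2ac·Cov[S, W] + 2bc·Cov[A, W], with a = -4, b = -4.1, c = 1.7.
= 176 + 366.458 + 121.38 + 341.12 + 197.2 + 147.764
= 1349.922.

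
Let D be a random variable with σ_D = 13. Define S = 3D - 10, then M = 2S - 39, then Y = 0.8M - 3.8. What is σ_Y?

σ_Y = 62.4

σ_S = |3|·13 = 39.
σ_M = |2|·39 = 78.
σ_Y = |0.8|·78 = 62.4.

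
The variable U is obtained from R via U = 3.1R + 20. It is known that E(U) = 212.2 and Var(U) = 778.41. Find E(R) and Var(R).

From U = 3.1R + 20: E(U) = a·E(R) + b, so E(R) = (E(U) − b)/a = (212.2 − 20)/3.1 = 62.
Var(U) = a²·Var(R), so Var(R) = 778.41/3.1² = 81.

E(R) = 62, Var(R) = 81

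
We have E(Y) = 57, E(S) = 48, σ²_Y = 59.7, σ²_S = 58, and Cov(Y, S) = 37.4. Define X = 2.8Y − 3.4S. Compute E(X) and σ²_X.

E(X) = 2.8·E(Y) + (-3.4)·E(S) = 2.8·57 + (-3.4)·48 = -3.6.
σ²_X = a²·σ²_Y + b²·σ²_S + 2ab·Cov(Y, S) with a = 2.8, b = -3.4.
= 2.8²·59.7 + (-3.4)²·58 + 2·2.8·(-3.4)·37.4
= 468.048 + 670.48 + (-712.096) = 426.432.

E(X) = -3.6, σ²_X = 426.432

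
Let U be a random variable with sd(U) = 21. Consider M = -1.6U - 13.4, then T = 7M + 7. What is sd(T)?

sd(M) = |-1.6|·21 = 33.6.
sd(T) = |7|·33.6 = 235.2.

sd(T) = 235.2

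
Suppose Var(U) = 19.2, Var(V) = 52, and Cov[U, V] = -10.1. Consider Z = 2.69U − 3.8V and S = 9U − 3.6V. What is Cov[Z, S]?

Cov[Z, S] = 1619.4204

By bilinearity, Cov[Z, S] = ac·Var(U) + bd·Var(V) + (ad+bc)·Cov[U, V], with a=2.69, b=-3.8, c=9, d=-3.6.
ac·Var(U) = 2.69·9·19.2 = 464.832
bd·Var(V) = (-3.8)·(-3.6)·52 = 711.36
(ad+bc)·Cov[U, V] = (-43.884)·(-10.1) = 443.2284
Cov[Z, S] = 464.832 + 711.36 + 443.2284 = 1619.4204.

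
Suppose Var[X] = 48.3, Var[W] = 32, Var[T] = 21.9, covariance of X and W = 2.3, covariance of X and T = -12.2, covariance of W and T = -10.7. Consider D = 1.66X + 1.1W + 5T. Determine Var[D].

Var[D] = a²·Var[X] + b²·Var[W] + c²·Var[T] + 2ab·covariance of X and W + 2ac·covariance of X and T + 2bc·covariance of W and T, with a = 1.66, b = 1.1, c = 5.
= 133.09548 + 38.72 + 547.5 + 8.3996 + (-202.52) + (-117.7)
= 407.49508.

Var[D] = 407.49508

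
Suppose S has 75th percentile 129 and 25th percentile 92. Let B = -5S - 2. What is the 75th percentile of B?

75th percentile of B = -462

Since a = -5 < 0 the transformation is decreasing, reversing order: the 75th percentile of B corresponds to the 25th percentile of S.
So P_{75}(B) = a·P_{25}(S) + b = (-5)·92 + (-2) = -462.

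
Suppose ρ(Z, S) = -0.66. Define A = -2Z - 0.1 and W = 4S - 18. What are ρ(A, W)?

Linear rescalings preserve |correlation|; the slopes -2 and 4 have opposite signs, so the correlation flips sign: ρ(A, W) = −ρ(Z, S) = 0.66.

ρ(A, W) = 0.66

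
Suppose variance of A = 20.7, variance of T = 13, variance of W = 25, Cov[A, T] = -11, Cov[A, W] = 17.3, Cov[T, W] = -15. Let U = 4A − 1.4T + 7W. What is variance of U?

variance of U = a²·variance of A + b²·variance of T + c²·variance of W + 2ab·Cov[A, T] + 2ac·Cov[A, W] + 2bc·Cov[T, W], with a = 4, b = -1.4, c = 7.
= 331.2 + 25.48 + 1225 + 123.2 + 968.8 + 294
= 2967.68.

variance of U = 2967.68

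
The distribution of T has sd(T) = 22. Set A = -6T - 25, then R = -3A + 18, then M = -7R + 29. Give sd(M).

sd(A) = |-6|·22 = 132.
sd(R) = |-3|·132 = 396.
sd(M) = |-7|·396 = 2772.

sd(M) = 2772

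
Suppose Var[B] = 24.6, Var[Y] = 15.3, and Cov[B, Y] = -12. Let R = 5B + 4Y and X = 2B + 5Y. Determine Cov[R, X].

Cov[R, X] = 156

By bilinearity, Cov[R, X] = ac·Var[B] + bd·Var[Y] + (ad+bc)·Cov[B, Y], with a=5, b=4, c=2, d=5.
ac·Var[B] = 5·2·24.6 = 246
bd·Var[Y] = 4·5·15.3 = 306
(ad+bc)·Cov[B, Y] = (33)·(-12) = -396
Cov[R, X] = 246 + 306 + (-396) = 156.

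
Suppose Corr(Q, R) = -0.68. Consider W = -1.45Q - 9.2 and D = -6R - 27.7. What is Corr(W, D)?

Corr(W, D) = -0.68

Linear rescalings preserve correlation up to sign; here the slopes -1.45 and -6 have the same sign, so Corr(W, D) = Corr(Q, R) = -0.68.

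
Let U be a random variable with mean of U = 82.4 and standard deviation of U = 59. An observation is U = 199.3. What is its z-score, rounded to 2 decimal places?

z = (U − mean of U) / standard deviation of U = (199.3 − 82.4) / 59 ≈ 1.98.

z = 1.98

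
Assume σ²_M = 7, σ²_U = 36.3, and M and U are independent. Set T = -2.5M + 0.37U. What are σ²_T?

σ²_T = 48.71947

σ²_T = a²·σ²_M + b²·σ²_U + 2ab·Cov[M, U] with a = -2.5, b = 0.37.
Independence gives Cov[M, U] = 0.
= (-2.5)²·7 + 0.37²·36.3 + 2·(-2.5)·0.37·0
= 43.75 + 4.96947 + 0 = 48.71947.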